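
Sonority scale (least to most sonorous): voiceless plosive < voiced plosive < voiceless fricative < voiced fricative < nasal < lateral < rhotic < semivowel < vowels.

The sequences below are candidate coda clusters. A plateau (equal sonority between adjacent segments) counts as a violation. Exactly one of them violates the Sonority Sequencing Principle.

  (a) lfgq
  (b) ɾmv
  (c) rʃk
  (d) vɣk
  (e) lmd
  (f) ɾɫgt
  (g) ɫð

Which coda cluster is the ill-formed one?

d

(a) 6-3-2-1 → obeys
(b) 7-5-4 → obeys
(c) 7-3-1 → obeys
(d) 4-4-1 → violates
(e) 6-5-2 → obeys
(f) 7-6-2-1 → obeys
(g) 6-4 → obeys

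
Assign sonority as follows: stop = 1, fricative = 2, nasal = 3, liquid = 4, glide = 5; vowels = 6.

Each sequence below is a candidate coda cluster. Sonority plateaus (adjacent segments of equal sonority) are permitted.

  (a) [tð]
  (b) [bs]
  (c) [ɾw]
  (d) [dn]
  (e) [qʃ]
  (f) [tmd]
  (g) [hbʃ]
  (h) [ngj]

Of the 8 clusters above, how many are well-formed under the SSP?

(a) [tð]: profile 1-2 — violates.
(b) [bs]: profile 1-2 — violates.
(c) [ɾw]: profile 4-5 — violates.
(d) [dn]: profile 1-3 — violates.
(e) [qʃ]: profile 1-2 — violates.
(f) [tmd]: profile 1-3-1 — violates.
(g) [hbʃ]: profile 2-1-2 — violates.
(h) [ngj]: profile 3-1-5 — violates.

0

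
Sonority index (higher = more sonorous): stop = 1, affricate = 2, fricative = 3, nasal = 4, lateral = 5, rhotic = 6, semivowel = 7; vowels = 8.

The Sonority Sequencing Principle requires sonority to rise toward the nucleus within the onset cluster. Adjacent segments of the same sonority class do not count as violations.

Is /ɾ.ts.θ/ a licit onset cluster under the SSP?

/ɾ/: rhotic = 6.
/ts/: affricate = 2.
/θ/: fricative = 3.
The profile is 6-2-3. Between /ɾ/ (6) and /ts/ (2) sonority does not rise, so the cluster violates the SSP.

no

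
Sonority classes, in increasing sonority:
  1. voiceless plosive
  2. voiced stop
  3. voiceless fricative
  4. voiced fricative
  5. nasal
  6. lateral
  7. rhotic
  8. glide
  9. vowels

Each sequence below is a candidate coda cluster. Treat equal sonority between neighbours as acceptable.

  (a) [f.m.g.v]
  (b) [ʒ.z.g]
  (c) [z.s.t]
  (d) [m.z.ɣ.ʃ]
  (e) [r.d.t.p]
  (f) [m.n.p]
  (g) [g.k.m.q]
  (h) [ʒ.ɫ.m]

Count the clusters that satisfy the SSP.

5

(a) 3-5-2-4 → violates
(b) 4-4-2 → obeys
(c) 4-3-1 → obeys
(d) 5-4-4-3 → obeys
(e) 7-2-1-1 → obeys
(f) 5-5-1 → obeys
(g) 2-1-5-1 → violates
(h) 4-6-5 → violates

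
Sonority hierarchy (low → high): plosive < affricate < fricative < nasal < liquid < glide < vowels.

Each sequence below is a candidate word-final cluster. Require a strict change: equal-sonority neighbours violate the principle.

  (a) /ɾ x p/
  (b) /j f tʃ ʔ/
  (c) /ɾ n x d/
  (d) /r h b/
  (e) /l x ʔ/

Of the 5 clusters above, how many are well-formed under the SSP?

5

(a) sonority 5-3-1: well-formed.
(b) sonority 6-3-2-1: well-formed.
(c) sonority 5-4-3-1: well-formed.
(d) sonority 5-3-1: well-formed.
(e) sonority 5-3-1: well-formed.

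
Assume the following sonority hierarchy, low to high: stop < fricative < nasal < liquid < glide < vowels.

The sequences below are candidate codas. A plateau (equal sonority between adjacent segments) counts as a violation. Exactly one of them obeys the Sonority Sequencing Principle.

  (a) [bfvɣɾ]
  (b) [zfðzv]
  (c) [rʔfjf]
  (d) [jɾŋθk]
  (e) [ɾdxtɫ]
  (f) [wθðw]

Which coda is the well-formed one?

(a) [bfvɣɾ]: profile 1-2-2-2-4 — violates.
(b) [zfðzv]: profile 2-2-2-2-2 — violates.
(c) [rʔfjf]: profile 4-1-2-5-2 — violates.
(d) [jɾŋθk]: profile 5-4-3-2-1 — obeys.
(e) [ɾdxtɫ]: profile 4-1-2-1-4 — violates.
(f) [wθðw]: profile 5-2-2-5 — violates.

d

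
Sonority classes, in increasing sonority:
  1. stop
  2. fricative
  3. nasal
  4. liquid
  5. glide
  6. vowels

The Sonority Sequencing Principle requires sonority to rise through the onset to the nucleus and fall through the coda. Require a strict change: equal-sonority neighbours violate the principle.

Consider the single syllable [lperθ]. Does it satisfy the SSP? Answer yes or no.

no

Onset: /l/ is a liquid (sonority 4), /p/ is a stop (sonority 1); then the nucleus /e/ (sonority 6).
Onset profile 4-1-6 — does not strictly rise throughout.
Coda: /r/ is a liquid (sonority 4), /θ/ is a fricative (sonority 2).
Coda profile 6-4-2 — falls from the nucleus.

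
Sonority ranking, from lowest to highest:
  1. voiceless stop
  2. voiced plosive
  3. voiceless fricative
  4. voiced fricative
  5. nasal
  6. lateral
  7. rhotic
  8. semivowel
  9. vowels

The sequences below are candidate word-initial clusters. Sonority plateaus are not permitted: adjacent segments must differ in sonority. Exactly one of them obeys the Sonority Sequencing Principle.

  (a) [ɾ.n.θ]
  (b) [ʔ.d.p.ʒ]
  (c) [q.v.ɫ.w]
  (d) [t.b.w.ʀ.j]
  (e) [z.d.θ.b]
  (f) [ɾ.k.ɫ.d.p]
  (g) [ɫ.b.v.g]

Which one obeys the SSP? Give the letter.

c

(a) [ɾ.n.θ]: profile 7-5-3 — violates.
(b) [ʔ.d.p.ʒ]: profile 1-2-1-4 — violates.
(c) [q.v.ɫ.w]: profile 1-4-6-8 — obeys.
(d) [t.b.w.ʀ.j]: profile 1-2-8-7-8 — violates.
(e) [z.d.θ.b]: profile 4-2-3-2 — violates.
(f) [ɾ.k.ɫ.d.p]: profile 7-1-6-2-1 — violates.
(g) [ɫ.b.v.g]: profile 6-2-4-2 — violates.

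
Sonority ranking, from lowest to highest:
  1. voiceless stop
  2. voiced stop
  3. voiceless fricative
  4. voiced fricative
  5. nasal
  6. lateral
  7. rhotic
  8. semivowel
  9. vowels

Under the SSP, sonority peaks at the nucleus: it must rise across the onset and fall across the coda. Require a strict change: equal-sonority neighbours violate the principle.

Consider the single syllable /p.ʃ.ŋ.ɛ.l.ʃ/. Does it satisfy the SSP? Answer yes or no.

Onset: /p/ is a voiceless stop (sonority 1), /ʃ/ is a voiceless fricative (sonority 3), /ŋ/ is a nasal (sonority 5); then the nucleus /ɛ/ (sonority 9).
Onset profile 1-3-5-9 — rises to the nucleus.
Coda: /l/ is a lateral (sonority 6), /ʃ/ is a voiceless fricative (sonority 3).
Coda profile 9-6-3 — falls from the nucleus.

yes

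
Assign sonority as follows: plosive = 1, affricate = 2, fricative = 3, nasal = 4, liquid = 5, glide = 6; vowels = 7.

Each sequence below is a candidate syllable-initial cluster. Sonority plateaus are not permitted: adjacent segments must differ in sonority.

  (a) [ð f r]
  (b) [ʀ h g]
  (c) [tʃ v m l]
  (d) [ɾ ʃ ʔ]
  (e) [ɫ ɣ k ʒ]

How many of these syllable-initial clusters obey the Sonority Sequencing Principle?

(a) [ð f r]: profile 3-3-5 — violates.
(b) [ʀ h g]: profile 5-3-1 — violates.
(c) [tʃ v m l]: profile 2-3-4-5 — obeys.
(d) [ɾ ʃ ʔ]: profile 5-3-1 — violates.
(e) [ɫ ɣ k ʒ]: profile 5-3-1-3 — violates.

1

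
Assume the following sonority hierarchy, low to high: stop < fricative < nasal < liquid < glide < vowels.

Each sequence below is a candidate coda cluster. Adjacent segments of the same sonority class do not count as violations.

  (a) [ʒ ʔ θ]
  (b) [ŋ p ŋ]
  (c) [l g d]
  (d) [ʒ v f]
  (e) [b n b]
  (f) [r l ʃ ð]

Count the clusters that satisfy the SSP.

(a) sonority 2-1-2: ill-formed.
(b) sonority 3-1-3: ill-formed.
(c) sonority 4-1-1: well-formed.
(d) sonority 2-2-2: well-formed.
(e) sonority 1-3-1: ill-formed.
(f) sonority 4-4-2-2: well-formed.

3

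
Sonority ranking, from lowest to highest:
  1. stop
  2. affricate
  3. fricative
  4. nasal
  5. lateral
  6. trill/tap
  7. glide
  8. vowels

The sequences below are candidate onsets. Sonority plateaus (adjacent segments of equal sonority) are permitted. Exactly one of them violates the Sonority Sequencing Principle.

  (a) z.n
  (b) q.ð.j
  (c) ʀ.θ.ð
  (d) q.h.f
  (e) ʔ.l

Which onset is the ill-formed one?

c

(a) 3-4 → obeys
(b) 1-3-7 → obeys
(c) 6-3-3 → violates
(d) 1-3-3 → obeys
(e) 1-5 → obeys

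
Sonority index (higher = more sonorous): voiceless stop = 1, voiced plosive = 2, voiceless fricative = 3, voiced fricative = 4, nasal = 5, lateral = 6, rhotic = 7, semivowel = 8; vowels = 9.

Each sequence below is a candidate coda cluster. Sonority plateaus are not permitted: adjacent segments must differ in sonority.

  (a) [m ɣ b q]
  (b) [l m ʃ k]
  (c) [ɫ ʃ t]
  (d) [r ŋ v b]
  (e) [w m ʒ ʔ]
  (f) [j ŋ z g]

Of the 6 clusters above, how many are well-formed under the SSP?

6

(a) sonority 5-4-2-1: well-formed.
(b) sonority 6-5-3-1: well-formed.
(c) sonority 6-3-1: well-formed.
(d) sonority 7-5-4-2: well-formed.
(e) sonority 8-5-4-1: well-formed.
(f) sonority 8-5-4-2: well-formed.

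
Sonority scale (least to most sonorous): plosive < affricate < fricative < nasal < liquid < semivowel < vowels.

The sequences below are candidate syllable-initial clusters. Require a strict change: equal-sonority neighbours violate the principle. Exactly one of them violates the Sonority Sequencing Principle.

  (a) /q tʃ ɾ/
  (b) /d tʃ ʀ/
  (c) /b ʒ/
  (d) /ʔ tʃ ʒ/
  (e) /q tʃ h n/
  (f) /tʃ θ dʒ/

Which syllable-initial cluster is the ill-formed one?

f

(a) sonority 1-2-5: well-formed.
(b) sonority 1-2-5: well-formed.
(c) sonority 1-3: well-formed.
(d) sonority 1-2-3: well-formed.
(e) sonority 1-2-3-4: well-formed.
(f) sonority 2-3-2: ill-formed.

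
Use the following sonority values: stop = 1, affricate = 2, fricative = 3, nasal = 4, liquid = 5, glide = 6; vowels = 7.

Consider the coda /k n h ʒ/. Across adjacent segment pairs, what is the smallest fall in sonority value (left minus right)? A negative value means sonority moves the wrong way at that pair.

-3

/k/: stop = 1.
/n/: nasal = 4.
/h/: fricative = 3.
/ʒ/: fricative = 3.
/k/→/n/: change -3.
/n/→/h/: change +1.
/h/→/ʒ/: change +0.
Minimum = -3.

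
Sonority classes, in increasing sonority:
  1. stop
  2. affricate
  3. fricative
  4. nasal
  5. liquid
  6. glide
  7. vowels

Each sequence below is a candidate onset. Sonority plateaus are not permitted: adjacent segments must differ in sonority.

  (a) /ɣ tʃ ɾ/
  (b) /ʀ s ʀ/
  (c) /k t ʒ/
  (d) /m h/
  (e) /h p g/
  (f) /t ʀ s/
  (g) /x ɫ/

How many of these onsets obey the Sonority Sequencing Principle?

1

(a) 3-2-5 → violates
(b) 5-3-5 → violates
(c) 1-1-3 → violates
(d) 4-3 → violates
(e) 3-1-1 → violates
(f) 1-5-3 → violates
(g) 3-5 → obeys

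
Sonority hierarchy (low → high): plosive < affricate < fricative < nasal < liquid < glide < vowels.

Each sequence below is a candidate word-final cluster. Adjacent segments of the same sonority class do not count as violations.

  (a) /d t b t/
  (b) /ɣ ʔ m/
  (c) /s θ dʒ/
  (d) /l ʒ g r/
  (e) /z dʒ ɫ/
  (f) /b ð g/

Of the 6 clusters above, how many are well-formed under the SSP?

(a) /d t b t/: profile 1-1-1-1 — obeys.
(b) /ɣ ʔ m/: profile 3-1-4 — violates.
(c) /s θ dʒ/: profile 3-3-2 — obeys.
(d) /l ʒ g r/: profile 5-3-1-5 — violates.
(e) /z dʒ ɫ/: profile 3-2-5 — violates.
(f) /b ð g/: profile 1-3-1 — violates.

2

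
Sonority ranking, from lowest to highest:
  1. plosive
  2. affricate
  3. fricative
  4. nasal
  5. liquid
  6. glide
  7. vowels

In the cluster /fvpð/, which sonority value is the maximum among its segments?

/f/ is a fricative (sonority 3).
/v/ is a fricative (sonority 3).
/p/ is a plosive (sonority 1).
/ð/ is a fricative (sonority 3).
The maximum is 3.

3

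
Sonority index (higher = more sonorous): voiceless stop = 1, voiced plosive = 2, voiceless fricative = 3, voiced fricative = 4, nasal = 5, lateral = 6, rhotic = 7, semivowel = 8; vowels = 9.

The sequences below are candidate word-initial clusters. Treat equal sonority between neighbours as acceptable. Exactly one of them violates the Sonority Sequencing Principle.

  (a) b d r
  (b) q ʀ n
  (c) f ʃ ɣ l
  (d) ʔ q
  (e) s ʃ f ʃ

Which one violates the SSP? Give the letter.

(a) sonority 2-2-7: well-formed.
(b) sonority 1-7-5: ill-formed.
(c) sonority 3-3-4-6: well-formed.
(d) sonority 1-1: well-formed.
(e) sonority 3-3-3-3: well-formed.

b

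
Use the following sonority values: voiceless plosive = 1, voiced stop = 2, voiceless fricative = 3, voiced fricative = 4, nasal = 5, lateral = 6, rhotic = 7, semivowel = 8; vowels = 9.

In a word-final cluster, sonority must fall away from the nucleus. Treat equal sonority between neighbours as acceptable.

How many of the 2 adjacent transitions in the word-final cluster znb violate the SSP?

/z/: voiced fricative = 4.
/n/: nasal = 5.
/b/: voiced stop = 2.
/z/→/n/: 4→5 (does not fall) — violation.
/n/→/b/: 5→2 (falls) — ok.

1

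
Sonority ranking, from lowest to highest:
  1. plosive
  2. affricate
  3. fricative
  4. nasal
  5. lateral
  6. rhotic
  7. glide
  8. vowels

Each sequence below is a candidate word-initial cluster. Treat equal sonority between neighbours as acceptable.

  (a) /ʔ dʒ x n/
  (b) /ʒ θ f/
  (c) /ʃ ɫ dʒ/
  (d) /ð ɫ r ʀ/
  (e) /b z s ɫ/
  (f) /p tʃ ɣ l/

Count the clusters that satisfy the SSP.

(a) sonority 1-2-3-4: well-formed.
(b) sonority 3-3-3: well-formed.
(c) sonority 3-5-2: ill-formed.
(d) sonority 3-5-6-6: well-formed.
(e) sonority 1-3-3-5: well-formed.
(f) sonority 1-2-3-5: well-formed.

5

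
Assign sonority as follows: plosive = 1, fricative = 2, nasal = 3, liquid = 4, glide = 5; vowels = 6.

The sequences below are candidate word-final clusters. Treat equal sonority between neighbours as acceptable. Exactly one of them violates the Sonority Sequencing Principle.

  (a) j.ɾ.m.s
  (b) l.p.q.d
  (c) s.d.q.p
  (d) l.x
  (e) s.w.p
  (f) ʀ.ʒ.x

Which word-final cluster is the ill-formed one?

(a) j.ɾ.m.s: profile 5-4-3-2 — obeys.
(b) l.p.q.d: profile 4-1-1-1 — obeys.
(c) s.d.q.p: profile 2-1-1-1 — obeys.
(d) l.x: profile 4-2 — obeys.
(e) s.w.p: profile 2-5-1 — violates.
(f) ʀ.ʒ.x: profile 4-2-2 — obeys.

e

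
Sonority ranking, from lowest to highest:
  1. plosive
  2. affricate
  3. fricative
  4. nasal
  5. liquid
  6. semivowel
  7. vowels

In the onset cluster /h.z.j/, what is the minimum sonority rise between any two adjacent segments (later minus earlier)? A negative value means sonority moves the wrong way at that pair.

/h/ — fricative, sonority 3.
/z/ — fricative, sonority 3.
/j/ — semivowel, sonority 6.
/h/→/z/: change +0.
/z/→/j/: change +3.
Minimum = 0.

0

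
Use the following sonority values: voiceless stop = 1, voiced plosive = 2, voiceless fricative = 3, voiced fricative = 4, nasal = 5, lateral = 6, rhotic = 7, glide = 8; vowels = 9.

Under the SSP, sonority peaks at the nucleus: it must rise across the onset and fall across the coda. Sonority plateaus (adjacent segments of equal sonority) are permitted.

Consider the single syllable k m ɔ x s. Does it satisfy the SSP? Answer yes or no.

Onset: /k/ is a voiceless stop (sonority 1), /m/ is a nasal (sonority 5); then the nucleus /ɔ/ (sonority 9).
Onset profile 1-5-9 — rises to the nucleus.
Coda: /x/ is a voiceless fricative (sonority 3), /s/ is a voiceless fricative (sonority 3).
Coda profile 9-3-3 — falls from the nucleus.

yes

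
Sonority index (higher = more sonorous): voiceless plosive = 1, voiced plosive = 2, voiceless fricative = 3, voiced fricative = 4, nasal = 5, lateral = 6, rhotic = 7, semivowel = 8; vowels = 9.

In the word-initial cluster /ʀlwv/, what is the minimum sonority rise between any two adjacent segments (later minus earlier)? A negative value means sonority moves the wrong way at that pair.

/ʀ/ is a rhotic (sonority 7).
/l/ is a lateral (sonority 6).
/w/ is a semivowel (sonority 8).
/v/ is a voiced fricative (sonority 4).
/ʀ/→/l/: change -1.
/l/→/w/: change +2.
/w/→/v/: change -4.
Minimum = -4.

-4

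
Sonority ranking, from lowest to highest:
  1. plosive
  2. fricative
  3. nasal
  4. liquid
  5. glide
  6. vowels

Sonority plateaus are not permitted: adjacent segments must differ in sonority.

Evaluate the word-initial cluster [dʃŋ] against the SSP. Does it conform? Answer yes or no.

yes

/d/: plosive = 1.
/ʃ/: fricative = 2.
/ŋ/: nasal = 3.
The profile 1-2-3 strictly rises, so the word-initial cluster satisfies the SSP.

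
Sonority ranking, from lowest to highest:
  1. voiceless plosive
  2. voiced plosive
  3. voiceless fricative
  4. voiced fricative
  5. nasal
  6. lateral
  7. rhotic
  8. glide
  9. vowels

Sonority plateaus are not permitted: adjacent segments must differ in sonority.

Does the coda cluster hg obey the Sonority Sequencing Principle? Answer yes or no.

yes

/h/ is a voiceless fricative (sonority 3).
/g/ is a voiced plosive (sonority 2).
The profile 3-2 strictly falls, so the coda cluster satisfies the SSP.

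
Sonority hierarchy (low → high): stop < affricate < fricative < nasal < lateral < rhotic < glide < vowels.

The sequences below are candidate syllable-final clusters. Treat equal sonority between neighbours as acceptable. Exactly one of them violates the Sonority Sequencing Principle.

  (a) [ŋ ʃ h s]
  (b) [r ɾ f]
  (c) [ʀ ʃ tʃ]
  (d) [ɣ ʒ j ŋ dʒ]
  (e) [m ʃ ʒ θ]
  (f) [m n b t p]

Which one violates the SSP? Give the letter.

(a) 4-3-3-3 → obeys
(b) 6-6-3 → obeys
(c) 6-3-2 → obeys
(d) 3-3-7-4-2 → violates
(e) 4-3-3-3 → obeys
(f) 4-4-1-1-1 → obeys

d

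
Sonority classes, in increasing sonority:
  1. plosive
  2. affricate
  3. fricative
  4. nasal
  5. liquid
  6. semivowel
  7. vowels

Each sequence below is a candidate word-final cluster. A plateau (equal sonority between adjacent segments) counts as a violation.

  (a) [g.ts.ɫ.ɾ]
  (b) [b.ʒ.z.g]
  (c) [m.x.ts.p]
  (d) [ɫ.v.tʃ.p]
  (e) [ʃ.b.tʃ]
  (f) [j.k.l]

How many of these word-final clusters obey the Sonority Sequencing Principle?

2

(a) [g.ts.ɫ.ɾ]: profile 1-2-5-5 — violates.
(b) [b.ʒ.z.g]: profile 1-3-3-1 — violates.
(c) [m.x.ts.p]: profile 4-3-2-1 — obeys.
(d) [ɫ.v.tʃ.p]: profile 5-3-2-1 — obeys.
(e) [ʃ.b.tʃ]: profile 3-1-2 — violates.
(f) [j.k.l]: profile 6-1-5 — violates.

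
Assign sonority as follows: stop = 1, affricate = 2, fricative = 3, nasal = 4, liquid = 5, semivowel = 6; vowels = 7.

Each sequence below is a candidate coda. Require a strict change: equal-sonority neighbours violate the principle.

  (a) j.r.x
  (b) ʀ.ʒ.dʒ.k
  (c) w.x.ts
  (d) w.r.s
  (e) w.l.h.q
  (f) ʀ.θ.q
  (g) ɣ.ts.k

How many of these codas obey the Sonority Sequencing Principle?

(a) 6-5-3 → obeys
(b) 5-3-2-1 → obeys
(c) 6-3-2 → obeys
(d) 6-5-3 → obeys
(e) 6-5-3-1 → obeys
(f) 5-3-1 → obeys
(g) 3-2-1 → obeys

7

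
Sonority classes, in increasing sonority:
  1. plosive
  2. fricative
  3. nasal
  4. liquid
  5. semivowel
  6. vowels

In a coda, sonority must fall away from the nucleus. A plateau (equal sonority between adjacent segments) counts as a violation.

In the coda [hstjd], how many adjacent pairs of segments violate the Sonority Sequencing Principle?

2

/h/: fricative = 2.
/s/: fricative = 2.
/t/: plosive = 1.
/j/: semivowel = 5.
/d/: plosive = 1.
/h/→/s/: 2→2 (plateau) — violation.
/s/→/t/: 2→1 (falls) — ok.
/t/→/j/: 1→5 (does not fall) — violation.
/j/→/d/: 5→1 (falls) — ok.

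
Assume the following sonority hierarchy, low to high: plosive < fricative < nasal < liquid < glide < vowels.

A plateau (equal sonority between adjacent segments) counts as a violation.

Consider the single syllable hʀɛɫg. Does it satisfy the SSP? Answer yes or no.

Onset: /h/ is a fricative (sonority 2), /ʀ/ is a liquid (sonority 4); then the nucleus /ɛ/ (sonority 6).
Onset profile 2-4-6 — rises to the nucleus.
Coda: /ɫ/ is a liquid (sonority 4), /g/ is a plosive (sonority 1).
Coda profile 6-4-1 — falls from the nucleus.

yes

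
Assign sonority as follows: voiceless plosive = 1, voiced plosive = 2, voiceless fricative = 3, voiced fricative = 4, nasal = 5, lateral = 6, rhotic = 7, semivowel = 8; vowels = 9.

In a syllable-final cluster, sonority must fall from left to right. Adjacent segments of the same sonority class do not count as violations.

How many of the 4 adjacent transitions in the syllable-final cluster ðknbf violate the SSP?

2

/ð/ is a voiced fricative (sonority 4).
/k/ is a voiceless plosive (sonority 1).
/n/ is a nasal (sonority 5).
/b/ is a voiced plosive (sonority 2).
/f/ is a voiceless fricative (sonority 3).
/ð/→/k/: 4→1 (falls) — ok.
/k/→/n/: 1→5 (does not fall) — violation.
/n/→/b/: 5→2 (falls) — ok.
/b/→/f/: 2→3 (does not fall) — violation.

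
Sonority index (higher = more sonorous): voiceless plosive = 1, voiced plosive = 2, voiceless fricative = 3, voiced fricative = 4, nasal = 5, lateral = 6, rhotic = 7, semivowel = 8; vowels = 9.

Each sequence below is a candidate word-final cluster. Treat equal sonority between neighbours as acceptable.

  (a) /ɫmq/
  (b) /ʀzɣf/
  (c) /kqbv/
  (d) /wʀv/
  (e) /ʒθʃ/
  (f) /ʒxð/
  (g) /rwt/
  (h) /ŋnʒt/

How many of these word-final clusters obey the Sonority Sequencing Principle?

(a) 6-5-1 → obeys
(b) 7-4-4-3 → obeys
(c) 1-1-2-4 → violates
(d) 8-7-4 → obeys
(e) 4-3-3 → obeys
(f) 4-3-4 → violates
(g) 7-8-1 → violates
(h) 5-5-4-1 → obeys

5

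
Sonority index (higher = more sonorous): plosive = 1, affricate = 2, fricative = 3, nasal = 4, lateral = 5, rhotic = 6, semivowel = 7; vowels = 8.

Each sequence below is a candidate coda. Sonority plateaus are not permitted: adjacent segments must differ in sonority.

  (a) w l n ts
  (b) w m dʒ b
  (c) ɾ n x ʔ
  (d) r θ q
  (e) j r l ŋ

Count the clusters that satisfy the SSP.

5

(a) 7-5-4-2 → obeys
(b) 7-4-2-1 → obeys
(c) 6-4-3-1 → obeys
(d) 6-3-1 → obeys
(e) 7-6-5-4 → obeys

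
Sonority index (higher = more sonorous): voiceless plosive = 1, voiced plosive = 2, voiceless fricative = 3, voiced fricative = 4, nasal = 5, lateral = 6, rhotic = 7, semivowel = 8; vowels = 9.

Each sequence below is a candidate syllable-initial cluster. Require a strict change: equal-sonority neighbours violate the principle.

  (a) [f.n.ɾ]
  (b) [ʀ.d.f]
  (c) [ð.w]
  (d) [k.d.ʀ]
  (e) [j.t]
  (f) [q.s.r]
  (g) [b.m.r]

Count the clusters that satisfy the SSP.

(a) [f.n.ɾ]: profile 3-5-7 — obeys.
(b) [ʀ.d.f]: profile 7-2-3 — violates.
(c) [ð.w]: profile 4-8 — obeys.
(d) [k.d.ʀ]: profile 1-2-7 — obeys.
(e) [j.t]: profile 8-1 — violates.
(f) [q.s.r]: profile 1-3-7 — obeys.
(g) [b.m.r]: profile 2-5-7 — obeys.

5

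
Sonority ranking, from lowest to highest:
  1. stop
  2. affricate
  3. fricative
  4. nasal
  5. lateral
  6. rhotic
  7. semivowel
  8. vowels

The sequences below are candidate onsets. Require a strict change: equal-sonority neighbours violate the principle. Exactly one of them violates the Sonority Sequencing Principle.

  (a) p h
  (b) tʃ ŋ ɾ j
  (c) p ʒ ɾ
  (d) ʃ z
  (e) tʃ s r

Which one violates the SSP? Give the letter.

(a) 1-3 → obeys
(b) 2-4-6-7 → obeys
(c) 1-3-6 → obeys
(d) 3-3 → violates
(e) 2-3-6 → obeys

d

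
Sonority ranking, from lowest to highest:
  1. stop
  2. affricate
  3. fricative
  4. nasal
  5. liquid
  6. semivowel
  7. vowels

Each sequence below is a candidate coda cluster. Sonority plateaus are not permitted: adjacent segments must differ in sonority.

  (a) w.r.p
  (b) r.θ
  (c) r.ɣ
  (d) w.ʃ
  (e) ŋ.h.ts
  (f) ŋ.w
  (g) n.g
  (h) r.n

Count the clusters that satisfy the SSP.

7

(a) 6-5-1 → obeys
(b) 5-3 → obeys
(c) 5-3 → obeys
(d) 6-3 → obeys
(e) 4-3-2 → obeys
(f) 4-6 → violates
(g) 4-1 → obeys
(h) 5-4 → obeys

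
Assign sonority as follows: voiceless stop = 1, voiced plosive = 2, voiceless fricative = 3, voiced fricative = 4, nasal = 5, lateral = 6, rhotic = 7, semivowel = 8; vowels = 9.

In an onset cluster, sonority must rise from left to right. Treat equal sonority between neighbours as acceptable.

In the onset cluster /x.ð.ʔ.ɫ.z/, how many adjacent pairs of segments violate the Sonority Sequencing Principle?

/x/: voiceless fricative = 3.
/ð/: voiced fricative = 4.
/ʔ/: voiceless stop = 1.
/ɫ/: lateral = 6.
/z/: voiced fricative = 4.
/x/→/ð/: 3→4 (rises) — ok.
/ð/→/ʔ/: 4→1 (does not rise) — violation.
/ʔ/→/ɫ/: 1→6 (rises) — ok.
/ɫ/→/z/: 6→4 (does not rise) — violation.

2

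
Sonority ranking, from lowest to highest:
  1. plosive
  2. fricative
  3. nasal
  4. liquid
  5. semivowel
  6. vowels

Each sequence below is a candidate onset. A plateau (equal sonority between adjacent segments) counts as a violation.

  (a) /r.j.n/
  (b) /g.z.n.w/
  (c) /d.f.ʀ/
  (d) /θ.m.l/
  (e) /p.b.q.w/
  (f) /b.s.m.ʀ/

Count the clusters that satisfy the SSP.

(a) 4-5-3 → violates
(b) 1-2-3-5 → obeys
(c) 1-2-4 → obeys
(d) 2-3-4 → obeys
(e) 1-1-1-5 → violates
(f) 1-2-3-4 → obeys

4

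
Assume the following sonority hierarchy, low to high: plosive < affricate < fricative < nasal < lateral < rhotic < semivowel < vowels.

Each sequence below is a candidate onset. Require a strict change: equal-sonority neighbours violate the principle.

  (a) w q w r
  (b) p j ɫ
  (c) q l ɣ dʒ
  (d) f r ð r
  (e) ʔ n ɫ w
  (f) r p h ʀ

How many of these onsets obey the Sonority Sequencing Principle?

(a) 7-1-7-6 → violates
(b) 1-7-5 → violates
(c) 1-5-3-2 → violates
(d) 3-6-3-6 → violates
(e) 1-4-5-7 → obeys
(f) 6-1-3-6 → violates

1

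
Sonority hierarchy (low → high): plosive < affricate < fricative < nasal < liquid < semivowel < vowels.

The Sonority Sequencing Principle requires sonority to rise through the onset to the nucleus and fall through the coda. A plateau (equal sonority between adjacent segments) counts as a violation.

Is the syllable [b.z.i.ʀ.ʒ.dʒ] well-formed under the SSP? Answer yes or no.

yes

Onset: /b/ is a plosive (sonority 1), /z/ is a fricative (sonority 3); then the nucleus /i/ (sonority 7).
Onset profile 1-3-7 — rises to the nucleus.
Coda: /ʀ/ is a liquid (sonority 5), /ʒ/ is a fricative (sonority 3), /dʒ/ is an affricate (sonority 2).
Coda profile 7-5-3-2 — falls from the nucleus.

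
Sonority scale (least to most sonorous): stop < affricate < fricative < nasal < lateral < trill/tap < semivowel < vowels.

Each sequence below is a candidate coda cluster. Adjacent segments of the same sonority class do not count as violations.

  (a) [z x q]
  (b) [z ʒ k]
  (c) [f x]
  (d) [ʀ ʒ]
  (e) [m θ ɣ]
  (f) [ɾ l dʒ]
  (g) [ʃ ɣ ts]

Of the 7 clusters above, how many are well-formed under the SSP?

(a) sonority 3-3-1: well-formed.
(b) sonority 3-3-1: well-formed.
(c) sonority 3-3: well-formed.
(d) sonority 6-3: well-formed.
(e) sonority 4-3-3: well-formed.
(f) sonority 6-5-2: well-formed.
(g) sonority 3-3-2: well-formed.

7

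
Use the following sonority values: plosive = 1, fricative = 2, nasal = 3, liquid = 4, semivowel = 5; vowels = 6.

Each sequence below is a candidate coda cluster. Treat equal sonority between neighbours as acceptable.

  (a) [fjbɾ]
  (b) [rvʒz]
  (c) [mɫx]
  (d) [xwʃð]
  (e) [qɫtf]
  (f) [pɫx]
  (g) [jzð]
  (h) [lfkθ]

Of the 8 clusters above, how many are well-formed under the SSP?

(a) [fjbɾ]: profile 2-5-1-4 — violates.
(b) [rvʒz]: profile 4-2-2-2 — obeys.
(c) [mɫx]: profile 3-4-2 — violates.
(d) [xwʃð]: profile 2-5-2-2 — violates.
(e) [qɫtf]: profile 1-4-1-2 — violates.
(f) [pɫx]: profile 1-4-2 — violates.
(g) [jzð]: profile 5-2-2 — obeys.
(h) [lfkθ]: profile 4-2-1-2 — violates.

2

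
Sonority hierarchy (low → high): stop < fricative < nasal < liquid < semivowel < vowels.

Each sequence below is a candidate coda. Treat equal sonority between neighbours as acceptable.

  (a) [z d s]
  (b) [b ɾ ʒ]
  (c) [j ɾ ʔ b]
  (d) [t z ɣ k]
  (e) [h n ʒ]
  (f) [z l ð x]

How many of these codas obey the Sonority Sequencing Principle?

1

(a) sonority 2-1-2: ill-formed.
(b) sonority 1-4-2: ill-formed.
(c) sonority 5-4-1-1: well-formed.
(d) sonority 1-2-2-1: ill-formed.
(e) sonority 2-3-2: ill-formed.
(f) sonority 2-4-2-2: ill-formed.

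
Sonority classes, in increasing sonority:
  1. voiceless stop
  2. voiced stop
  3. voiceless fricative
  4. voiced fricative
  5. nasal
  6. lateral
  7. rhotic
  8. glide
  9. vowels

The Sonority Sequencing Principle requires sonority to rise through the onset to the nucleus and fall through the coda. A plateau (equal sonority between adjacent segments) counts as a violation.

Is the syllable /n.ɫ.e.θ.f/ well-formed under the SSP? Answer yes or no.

Onset: /n/ is a nasal (sonority 5), /ɫ/ is a lateral (sonority 6); then the nucleus /e/ (sonority 9).
Onset profile 5-6-9 — rises to the nucleus.
Coda: /θ/ is a voiceless fricative (sonority 3), /f/ is a voiceless fricative (sonority 3).
Coda profile 9-3-3 — does not strictly fall throughout.

no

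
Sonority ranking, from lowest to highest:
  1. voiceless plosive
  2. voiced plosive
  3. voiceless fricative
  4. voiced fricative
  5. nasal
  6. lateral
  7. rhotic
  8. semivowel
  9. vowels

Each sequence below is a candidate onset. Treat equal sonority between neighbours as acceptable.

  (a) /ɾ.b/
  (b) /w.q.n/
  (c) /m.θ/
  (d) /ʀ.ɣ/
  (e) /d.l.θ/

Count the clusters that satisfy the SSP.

(a) sonority 7-2: ill-formed.
(b) sonority 8-1-5: ill-formed.
(c) sonority 5-3: ill-formed.
(d) sonority 7-4: ill-formed.
(e) sonority 2-6-3: ill-formed.

0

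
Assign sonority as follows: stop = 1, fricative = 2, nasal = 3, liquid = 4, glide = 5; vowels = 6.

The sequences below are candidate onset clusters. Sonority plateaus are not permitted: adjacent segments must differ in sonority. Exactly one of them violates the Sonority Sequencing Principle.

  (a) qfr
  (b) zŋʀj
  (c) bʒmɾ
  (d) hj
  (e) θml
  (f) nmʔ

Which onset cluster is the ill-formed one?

(a) qfr: profile 1-2-4 — obeys.
(b) zŋʀj: profile 2-3-4-5 — obeys.
(c) bʒmɾ: profile 1-2-3-4 — obeys.
(d) hj: profile 2-5 — obeys.
(e) θml: profile 2-3-4 — obeys.
(f) nmʔ: profile 3-3-1 — violates.

f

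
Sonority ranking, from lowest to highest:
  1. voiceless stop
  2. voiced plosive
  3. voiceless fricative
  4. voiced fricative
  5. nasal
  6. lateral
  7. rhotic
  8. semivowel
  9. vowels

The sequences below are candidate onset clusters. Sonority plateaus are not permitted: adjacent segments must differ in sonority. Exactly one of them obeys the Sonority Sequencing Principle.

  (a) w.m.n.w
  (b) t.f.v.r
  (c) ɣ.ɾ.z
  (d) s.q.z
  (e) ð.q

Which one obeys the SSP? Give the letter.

(a) 8-5-5-8 → violates
(b) 1-3-4-7 → obeys
(c) 4-7-4 → violates
(d) 3-1-4 → violates
(e) 4-1 → violates

b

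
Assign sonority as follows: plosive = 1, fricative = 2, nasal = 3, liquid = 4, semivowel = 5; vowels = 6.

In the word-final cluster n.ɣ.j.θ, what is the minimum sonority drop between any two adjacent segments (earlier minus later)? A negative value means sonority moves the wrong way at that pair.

-3

/n/: nasal = 3.
/ɣ/: fricative = 2.
/j/: semivowel = 5.
/θ/: fricative = 2.
/n/→/ɣ/: change +1.
/ɣ/→/j/: change -3.
/j/→/θ/: change +3.
Minimum = -3.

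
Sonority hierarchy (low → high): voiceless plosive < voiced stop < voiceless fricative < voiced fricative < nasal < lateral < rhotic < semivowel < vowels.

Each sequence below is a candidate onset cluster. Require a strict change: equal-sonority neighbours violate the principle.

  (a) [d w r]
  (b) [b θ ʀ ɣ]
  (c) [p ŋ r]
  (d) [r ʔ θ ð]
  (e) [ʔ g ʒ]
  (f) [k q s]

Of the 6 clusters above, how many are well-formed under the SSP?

2

(a) [d w r]: profile 2-8-7 — violates.
(b) [b θ ʀ ɣ]: profile 2-3-7-4 — violates.
(c) [p ŋ r]: profile 1-5-7 — obeys.
(d) [r ʔ θ ð]: profile 7-1-3-4 — violates.
(e) [ʔ g ʒ]: profile 1-2-4 — obeys.
(f) [k q s]: profile 1-1-3 — violates.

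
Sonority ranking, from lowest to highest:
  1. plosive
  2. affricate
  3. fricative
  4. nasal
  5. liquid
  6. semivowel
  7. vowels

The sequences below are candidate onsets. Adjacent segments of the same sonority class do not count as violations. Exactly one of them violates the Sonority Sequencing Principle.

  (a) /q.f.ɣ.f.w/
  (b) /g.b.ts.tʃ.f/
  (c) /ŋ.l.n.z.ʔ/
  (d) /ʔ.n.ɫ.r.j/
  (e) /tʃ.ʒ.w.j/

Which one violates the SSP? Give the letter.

(a) 1-3-3-3-6 → obeys
(b) 1-1-2-2-3 → obeys
(c) 4-5-4-3-1 → violates
(d) 1-4-5-5-6 → obeys
(e) 2-3-6-6 → obeys

c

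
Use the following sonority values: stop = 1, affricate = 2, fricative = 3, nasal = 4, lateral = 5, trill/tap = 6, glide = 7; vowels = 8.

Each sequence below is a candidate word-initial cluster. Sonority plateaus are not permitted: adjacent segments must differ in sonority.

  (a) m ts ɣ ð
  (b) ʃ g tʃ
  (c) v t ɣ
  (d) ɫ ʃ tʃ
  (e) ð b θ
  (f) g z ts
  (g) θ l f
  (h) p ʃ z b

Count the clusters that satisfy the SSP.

(a) 4-2-3-3 → violates
(b) 3-1-2 → violates
(c) 3-1-3 → violates
(d) 5-3-2 → violates
(e) 3-1-3 → violates
(f) 1-3-2 → violates
(g) 3-5-3 → violates
(h) 1-3-3-1 → violates

0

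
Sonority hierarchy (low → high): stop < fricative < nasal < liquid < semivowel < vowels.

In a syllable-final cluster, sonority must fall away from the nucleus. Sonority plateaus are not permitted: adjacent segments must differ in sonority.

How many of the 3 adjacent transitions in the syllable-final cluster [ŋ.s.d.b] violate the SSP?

1

/ŋ/ — nasal, sonority 3.
/s/ — fricative, sonority 2.
/d/ — stop, sonority 1.
/b/ — stop, sonority 1.
/ŋ/→/s/: 3→2 (falls) — ok.
/s/→/d/: 2→1 (falls) — ok.
/d/→/b/: 1→1 (plateau) — violation.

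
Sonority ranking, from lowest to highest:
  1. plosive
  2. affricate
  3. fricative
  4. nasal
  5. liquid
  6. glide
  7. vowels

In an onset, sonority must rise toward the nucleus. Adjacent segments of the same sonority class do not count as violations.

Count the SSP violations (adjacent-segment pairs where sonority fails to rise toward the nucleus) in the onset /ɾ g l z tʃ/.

3

/ɾ/ — liquid, sonority 5.
/g/ — plosive, sonority 1.
/l/ — liquid, sonority 5.
/z/ — fricative, sonority 3.
/tʃ/ — affricate, sonority 2.
/ɾ/→/g/: 5→1 (does not rise) — violation.
/g/→/l/: 1→5 (rises) — ok.
/l/→/z/: 5→3 (does not rise) — violation.
/z/→/tʃ/: 3→2 (does not rise) — violation.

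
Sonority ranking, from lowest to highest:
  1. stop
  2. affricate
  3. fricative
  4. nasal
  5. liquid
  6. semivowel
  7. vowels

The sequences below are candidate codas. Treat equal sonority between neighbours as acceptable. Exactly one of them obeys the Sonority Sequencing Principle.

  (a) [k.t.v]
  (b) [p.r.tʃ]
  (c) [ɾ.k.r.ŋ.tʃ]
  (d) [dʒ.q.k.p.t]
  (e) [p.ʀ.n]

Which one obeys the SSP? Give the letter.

d

(a) 1-1-3 → violates
(b) 1-5-2 → violates
(c) 5-1-5-4-2 → violates
(d) 2-1-1-1-1 → obeys
(e) 1-5-4 → violates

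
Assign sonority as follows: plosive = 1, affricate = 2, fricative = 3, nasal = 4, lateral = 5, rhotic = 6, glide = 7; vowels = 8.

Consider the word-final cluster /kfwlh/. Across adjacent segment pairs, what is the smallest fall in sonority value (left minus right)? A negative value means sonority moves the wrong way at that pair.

-4

/k/ — plosive, sonority 1.
/f/ — fricative, sonority 3.
/w/ — glide, sonority 7.
/l/ — lateral, sonority 5.
/h/ — fricative, sonority 3.
/k/→/f/: change -2.
/f/→/w/: change -4.
/w/→/l/: change +2.
/l/→/h/: change +2.
Minimum = -4.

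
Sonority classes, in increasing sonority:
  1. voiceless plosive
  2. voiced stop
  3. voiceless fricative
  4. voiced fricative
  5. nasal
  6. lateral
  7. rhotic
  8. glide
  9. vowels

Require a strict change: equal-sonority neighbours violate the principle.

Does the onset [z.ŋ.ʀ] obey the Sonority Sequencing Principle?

/z/ — voiced fricative, sonority 4.
/ŋ/ — nasal, sonority 5.
/ʀ/ — rhotic, sonority 7.
The profile 4-5-7 strictly rises, so the onset satisfies the SSP.

yes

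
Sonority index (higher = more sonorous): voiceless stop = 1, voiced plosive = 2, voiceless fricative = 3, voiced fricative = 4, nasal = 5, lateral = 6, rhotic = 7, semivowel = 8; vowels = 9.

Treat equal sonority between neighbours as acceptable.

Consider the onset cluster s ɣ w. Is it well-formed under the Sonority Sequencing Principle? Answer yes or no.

/s/ — voiceless fricative, sonority 3.
/ɣ/ — voiced fricative, sonority 4.
/w/ — semivowel, sonority 8.
The profile 3-4-8 strictly rises, so the onset cluster satisfies the SSP.

yes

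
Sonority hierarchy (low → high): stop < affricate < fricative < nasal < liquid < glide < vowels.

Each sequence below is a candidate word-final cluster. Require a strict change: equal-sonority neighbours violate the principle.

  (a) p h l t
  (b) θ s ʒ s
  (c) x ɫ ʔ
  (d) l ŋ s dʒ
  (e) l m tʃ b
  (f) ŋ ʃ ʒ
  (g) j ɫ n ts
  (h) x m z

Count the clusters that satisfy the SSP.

3

(a) 1-3-5-1 → violates
(b) 3-3-3-3 → violates
(c) 3-5-1 → violates
(d) 5-4-3-2 → obeys
(e) 5-4-2-1 → obeys
(f) 4-3-3 → violates
(g) 6-5-4-2 → obeys
(h) 3-4-3 → violates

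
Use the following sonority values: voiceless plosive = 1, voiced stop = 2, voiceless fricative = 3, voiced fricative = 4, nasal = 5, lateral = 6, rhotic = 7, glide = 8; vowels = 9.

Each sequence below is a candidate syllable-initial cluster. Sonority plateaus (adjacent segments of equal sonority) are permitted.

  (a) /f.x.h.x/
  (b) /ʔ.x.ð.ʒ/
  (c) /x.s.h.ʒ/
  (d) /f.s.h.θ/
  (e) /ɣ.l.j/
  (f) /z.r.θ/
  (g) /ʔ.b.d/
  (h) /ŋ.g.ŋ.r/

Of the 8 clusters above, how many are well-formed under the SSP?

(a) sonority 3-3-3-3: well-formed.
(b) sonority 1-3-4-4: well-formed.
(c) sonority 3-3-3-4: well-formed.
(d) sonority 3-3-3-3: well-formed.
(e) sonority 4-6-8: well-formed.
(f) sonority 4-7-3: ill-formed.
(g) sonority 1-2-2: well-formed.
(h) sonority 5-2-5-7: ill-formed.

6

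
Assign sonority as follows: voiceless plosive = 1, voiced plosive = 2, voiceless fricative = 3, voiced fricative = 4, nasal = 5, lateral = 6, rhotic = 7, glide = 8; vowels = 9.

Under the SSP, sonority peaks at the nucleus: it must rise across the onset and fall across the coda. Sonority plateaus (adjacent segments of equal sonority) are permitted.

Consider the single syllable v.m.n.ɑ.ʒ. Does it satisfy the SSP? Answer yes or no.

yes

Onset: /v/ is a voiced fricative (sonority 4), /m/ is a nasal (sonority 5), /n/ is a nasal (sonority 5); then the nucleus /ɑ/ (sonority 9).
Onset profile 4-5-5-9 — rises to the nucleus.
Coda: /ʒ/ is a voiced fricative (sonority 4).
Coda profile 9-4 — falls from the nucleus.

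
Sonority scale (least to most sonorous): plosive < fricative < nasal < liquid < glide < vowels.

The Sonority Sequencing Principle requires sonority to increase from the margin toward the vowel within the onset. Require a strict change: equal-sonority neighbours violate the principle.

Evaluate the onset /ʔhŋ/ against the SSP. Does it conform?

yes

/ʔ/: plosive = 1.
/h/: fricative = 2.
/ŋ/: nasal = 3.
The profile 1-2-3 strictly rises, so the onset satisfies the SSP.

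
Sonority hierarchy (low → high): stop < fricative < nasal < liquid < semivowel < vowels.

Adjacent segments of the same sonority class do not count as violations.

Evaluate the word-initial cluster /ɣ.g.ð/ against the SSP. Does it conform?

no

/ɣ/: fricative = 2.
/g/: stop = 1.
/ð/: fricative = 2.
The profile is 2-1-2. Between /ɣ/ (2) and /g/ (1) sonority does not rise, so the cluster violates the SSP.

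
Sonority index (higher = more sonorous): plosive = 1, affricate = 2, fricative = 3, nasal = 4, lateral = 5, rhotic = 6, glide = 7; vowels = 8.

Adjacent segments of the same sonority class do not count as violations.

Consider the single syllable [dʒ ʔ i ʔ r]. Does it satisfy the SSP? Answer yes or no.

Onset: /dʒ/ is an affricate (sonority 2), /ʔ/ is a plosive (sonority 1); then the nucleus /i/ (sonority 8).
Onset profile 2-1-8 — does not rise throughout.
Coda: /ʔ/ is a plosive (sonority 1), /r/ is a rhotic (sonority 6).
Coda profile 8-1-6 — does not fall throughout.

no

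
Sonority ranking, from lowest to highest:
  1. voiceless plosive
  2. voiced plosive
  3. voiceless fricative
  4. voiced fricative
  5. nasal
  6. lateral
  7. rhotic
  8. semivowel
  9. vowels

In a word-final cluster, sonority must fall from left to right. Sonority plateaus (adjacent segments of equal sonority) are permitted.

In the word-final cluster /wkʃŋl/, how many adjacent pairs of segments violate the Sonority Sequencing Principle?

3

/w/: semivowel = 8.
/k/: voiceless plosive = 1.
/ʃ/: voiceless fricative = 3.
/ŋ/: nasal = 5.
/l/: lateral = 6.
/w/→/k/: 8→1 (falls) — ok.
/k/→/ʃ/: 1→3 (does not fall) — violation.
/ʃ/→/ŋ/: 3→5 (does not fall) — violation.
/ŋ/→/l/: 5→6 (does not fall) — violation.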